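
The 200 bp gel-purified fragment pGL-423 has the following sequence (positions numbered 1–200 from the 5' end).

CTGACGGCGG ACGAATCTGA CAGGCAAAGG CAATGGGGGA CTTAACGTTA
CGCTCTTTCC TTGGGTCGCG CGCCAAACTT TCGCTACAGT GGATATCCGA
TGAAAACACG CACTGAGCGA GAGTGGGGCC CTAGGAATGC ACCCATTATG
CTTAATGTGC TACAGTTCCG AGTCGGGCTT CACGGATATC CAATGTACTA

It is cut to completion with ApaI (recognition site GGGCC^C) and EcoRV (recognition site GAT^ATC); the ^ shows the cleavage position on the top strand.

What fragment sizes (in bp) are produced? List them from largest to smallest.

The ApaI site (GGGCCC) starts at position 126.
ApaI cuts after base 5 of each site (before the last base), so after position 130.
EcoRV sites (GATATC) start at positions 92, 185.
EcoRV cuts after base 3 of each site, so after positions 94, 187.
Combined cut positions: 94, 130, 187.
Linear molecule, 3 cuts → 4 fragments:
  1–94 → 94 bp
  95–130 → 36 bp
  131–187 → 57 bp
  188–200 → 13 bp
Sorted largest to smallest: 94, 57, 36, 13 bp.

94, 57, 36, 13 bp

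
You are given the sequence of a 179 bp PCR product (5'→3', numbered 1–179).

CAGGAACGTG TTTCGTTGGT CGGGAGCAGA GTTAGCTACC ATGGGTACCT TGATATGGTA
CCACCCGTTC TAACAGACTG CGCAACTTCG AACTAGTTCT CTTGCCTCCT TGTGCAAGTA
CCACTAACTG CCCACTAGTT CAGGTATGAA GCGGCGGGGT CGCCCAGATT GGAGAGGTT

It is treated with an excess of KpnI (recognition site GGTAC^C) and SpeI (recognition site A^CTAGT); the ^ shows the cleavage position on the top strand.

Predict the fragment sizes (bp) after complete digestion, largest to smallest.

KpnI sites (GGTACC) start at positions 44, 57.
KpnI cuts after base 5 of each site (before the last base), so after positions 48, 61.
SpeI sites (ACTAGT) start at positions 92, 134.
SpeI cuts after the first base of each site, so after positions 92, 134.
Combined cut positions: 48, 61, 92, 134.
Linear molecule, 4 cuts → 5 fragments:
  1–48 → 48 bp
  49–61 → 13 bp
  62–92 → 31 bp
  93–134 → 42 bp
  135–179 → 45 bp
Sorted largest to smallest: 48, 45, 42, 31, 13 bp.

48, 45, 42, 31, 13 bp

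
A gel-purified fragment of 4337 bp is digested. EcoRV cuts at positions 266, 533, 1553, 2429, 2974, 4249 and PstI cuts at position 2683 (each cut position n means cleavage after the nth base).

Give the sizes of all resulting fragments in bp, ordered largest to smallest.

1275, 1020, 876, 291, 267, 266, 254, 88 bp

Combined cut positions (sorted): 266, 533, 1553, 2429, 2683, 2974, 4249.
Linear molecule, 7 cuts → 8 fragments:
  266 − 0 = 266 bp
  533 − 266 = 267 bp
  1553 − 533 = 1020 bp
  2429 − 1553 = 876 bp
  2683 − 2429 = 254 bp
  2974 − 2683 = 291 bp
  4249 − 2974 = 1275 bp
  4337 − 4249 = 88 bp
Sorted largest to smallest: 1275, 1020, 876, 291, 267, 266, 254, 88 bp.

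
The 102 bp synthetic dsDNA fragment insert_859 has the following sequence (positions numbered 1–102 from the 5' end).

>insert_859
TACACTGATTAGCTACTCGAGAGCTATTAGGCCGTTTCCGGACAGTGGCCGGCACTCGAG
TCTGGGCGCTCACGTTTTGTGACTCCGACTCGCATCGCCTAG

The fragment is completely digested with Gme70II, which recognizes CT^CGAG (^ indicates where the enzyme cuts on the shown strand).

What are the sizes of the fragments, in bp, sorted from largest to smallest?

Gme70II sites (CTCGAG) start at positions 16, 55.
Gme70II cuts after base 2 of each site, so after positions 17, 56.
Linear molecule, 2 cuts → 3 fragments:
  1–17 → 17 bp
  18–56 → 39 bp
  57–102 → 46 bp
Sorted largest to smallest: 46, 39, 17 bp.

46, 39, 17 bp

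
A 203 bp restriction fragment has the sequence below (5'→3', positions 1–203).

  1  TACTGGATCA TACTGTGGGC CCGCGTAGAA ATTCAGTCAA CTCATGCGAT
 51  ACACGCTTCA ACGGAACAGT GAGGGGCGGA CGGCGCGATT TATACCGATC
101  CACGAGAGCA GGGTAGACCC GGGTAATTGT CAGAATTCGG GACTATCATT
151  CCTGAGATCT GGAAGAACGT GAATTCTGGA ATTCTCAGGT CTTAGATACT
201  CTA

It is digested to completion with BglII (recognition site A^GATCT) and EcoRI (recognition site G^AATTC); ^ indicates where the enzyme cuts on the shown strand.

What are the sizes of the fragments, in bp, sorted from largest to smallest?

The BglII site (AGATCT) starts at position 155.
BglII cuts after the first base of each site, so after position 155.
EcoRI sites (GAATTC) start at positions 133, 171, 179.
EcoRI cuts after the first base of each site, so after positions 133, 171, 179.
Combined cut positions: 133, 155, 171, 179.
Linear molecule, 4 cuts → 5 fragments:
  1–133 → 133 bp
  134–155 → 22 bp
  156–171 → 16 bp
  172–179 → 8 bp
  180–203 → 24 bp
Sorted largest to smallest: 133, 24, 22, 16, 8 bp.

133, 24, 22, 16, 8 bp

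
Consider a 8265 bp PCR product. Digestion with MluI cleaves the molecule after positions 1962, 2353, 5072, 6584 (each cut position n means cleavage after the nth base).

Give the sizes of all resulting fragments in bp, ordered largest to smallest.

Linear molecule, 4 cuts → 5 fragments:
  1962 − 0 = 1962 bp
  2353 − 1962 = 391 bp
  5072 − 2353 = 2719 bp
  6584 − 5072 = 1512 bp
  8265 − 6584 = 1681 bp
Sorted largest to smallest: 2719, 1962, 1681, 1512, 391 bp.

2719, 1962, 1681, 1512, 391 bp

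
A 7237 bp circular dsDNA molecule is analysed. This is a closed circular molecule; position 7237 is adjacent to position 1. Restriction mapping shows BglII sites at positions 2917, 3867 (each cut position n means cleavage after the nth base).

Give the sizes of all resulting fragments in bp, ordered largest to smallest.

Circular molecule, 2 cuts → 2 fragments:
  3867 − 2917 = 950 bp
  wrap: 7237 − 3867 + 2917 = 6287 bp
Sorted largest to smallest: 6287, 950 bp.

6287, 950 bp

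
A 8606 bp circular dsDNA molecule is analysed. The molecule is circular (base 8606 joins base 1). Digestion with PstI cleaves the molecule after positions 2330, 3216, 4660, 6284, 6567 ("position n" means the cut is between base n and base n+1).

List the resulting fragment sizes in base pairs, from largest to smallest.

Circular molecule, 5 cuts → 5 fragments:
  3216 − 2330 = 886 bp
  4660 − 3216 = 1444 bp
  6284 − 4660 = 1624 bp
  6567 − 6284 = 283 bp
  wrap: 8606 − 6567 + 2330 = 4369 bp
Sorted largest to smallest: 4369, 1624, 1444, 886, 283 bp.

4369, 1624, 1444, 886, 283 bp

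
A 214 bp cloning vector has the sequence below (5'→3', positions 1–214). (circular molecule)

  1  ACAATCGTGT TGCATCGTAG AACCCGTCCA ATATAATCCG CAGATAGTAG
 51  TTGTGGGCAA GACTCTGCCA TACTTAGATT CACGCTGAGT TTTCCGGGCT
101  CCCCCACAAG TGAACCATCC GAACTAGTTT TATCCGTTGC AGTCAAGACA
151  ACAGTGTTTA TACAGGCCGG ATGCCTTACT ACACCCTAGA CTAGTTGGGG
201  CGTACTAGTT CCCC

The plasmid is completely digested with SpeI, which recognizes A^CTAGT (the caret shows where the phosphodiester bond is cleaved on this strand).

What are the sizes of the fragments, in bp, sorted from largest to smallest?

SpeI sites (ACTAGT) start at positions 123, 190, 204.
SpeI cuts after the first base of each site, so after positions 123, 190, 204.
Circular molecule, 3 cuts → 3 fragments:
  124–190 → 67 bp
  191–204 → 14 bp
  205–214 then 1–123 → 10 + 123 = 133 bp
Sorted largest to smallest: 133, 67, 14 bp.

133, 67, 14 bp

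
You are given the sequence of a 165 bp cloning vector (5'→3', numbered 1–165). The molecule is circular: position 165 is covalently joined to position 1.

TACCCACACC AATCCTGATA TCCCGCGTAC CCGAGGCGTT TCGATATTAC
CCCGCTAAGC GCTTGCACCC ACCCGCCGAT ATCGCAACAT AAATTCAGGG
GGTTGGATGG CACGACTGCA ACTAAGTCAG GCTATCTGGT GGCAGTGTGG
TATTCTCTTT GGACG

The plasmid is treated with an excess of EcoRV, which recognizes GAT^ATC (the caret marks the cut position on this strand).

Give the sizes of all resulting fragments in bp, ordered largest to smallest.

EcoRV sites (GATATC) start at positions 17, 78.
EcoRV cuts after base 3 of each site, so after positions 19, 80.
Circular molecule, 2 cuts → 2 fragments:
  20–80 → 61 bp
  81–165 then 1–19 → 85 + 19 = 104 bp
Sorted largest to smallest: 104, 61 bp.

104, 61 bp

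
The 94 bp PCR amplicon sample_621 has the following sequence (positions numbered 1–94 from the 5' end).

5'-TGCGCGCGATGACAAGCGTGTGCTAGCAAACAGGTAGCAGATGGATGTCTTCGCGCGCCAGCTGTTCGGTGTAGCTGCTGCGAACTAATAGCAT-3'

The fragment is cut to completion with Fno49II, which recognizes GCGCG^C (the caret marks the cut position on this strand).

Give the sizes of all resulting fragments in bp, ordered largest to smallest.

51, 37, 6 bp

Fno49II sites (GCGCGC) start at positions 2, 53.
Fno49II cuts after base 5 of each site (before the last base), so after positions 6, 57.
Linear molecule, 2 cuts → 3 fragments:
  1–6 → 6 bp
  7–57 → 51 bp
  58–94 → 37 bp
Sorted largest to smallest: 51, 37, 6 bp.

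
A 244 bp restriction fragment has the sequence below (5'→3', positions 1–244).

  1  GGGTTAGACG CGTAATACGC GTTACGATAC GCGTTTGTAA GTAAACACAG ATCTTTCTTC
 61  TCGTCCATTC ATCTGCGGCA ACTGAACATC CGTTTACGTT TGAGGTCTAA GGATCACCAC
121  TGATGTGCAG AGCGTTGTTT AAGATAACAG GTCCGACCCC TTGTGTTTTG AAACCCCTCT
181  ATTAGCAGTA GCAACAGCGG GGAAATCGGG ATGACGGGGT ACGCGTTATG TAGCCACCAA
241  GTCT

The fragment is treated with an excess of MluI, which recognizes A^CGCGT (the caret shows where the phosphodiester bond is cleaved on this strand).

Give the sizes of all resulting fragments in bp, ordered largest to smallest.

192, 23, 12, 9, 8 bp

MluI sites (ACGCGT) start at positions 8, 17, 29, 221.
MluI cuts after the first base of each site, so after positions 8, 17, 29, 221.
Linear molecule, 4 cuts → 5 fragments:
  1–8 → 8 bp
  9–17 → 9 bp
  18–29 → 12 bp
  30–221 → 192 bp
  222–244 → 23 bp
Sorted largest to smallest: 192, 23, 12, 9, 8 bp.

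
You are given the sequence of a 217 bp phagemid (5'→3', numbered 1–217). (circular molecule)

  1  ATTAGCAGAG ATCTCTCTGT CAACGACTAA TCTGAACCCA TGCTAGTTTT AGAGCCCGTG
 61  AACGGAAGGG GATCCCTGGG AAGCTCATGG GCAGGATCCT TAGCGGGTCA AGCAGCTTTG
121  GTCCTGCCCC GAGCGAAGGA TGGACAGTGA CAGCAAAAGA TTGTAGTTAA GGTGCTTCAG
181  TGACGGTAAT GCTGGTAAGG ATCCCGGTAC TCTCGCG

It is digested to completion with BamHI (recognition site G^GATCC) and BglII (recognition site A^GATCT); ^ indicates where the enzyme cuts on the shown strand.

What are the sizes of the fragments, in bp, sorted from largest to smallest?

BamHI sites (GGATCC) start at positions 70, 94, 199.
BamHI cuts after the first base of each site, so after positions 70, 94, 199.
The BglII site (AGATCT) starts at position 9.
BglII cuts after the first base of each site, so after position 9.
Combined cut positions: 9, 70, 94, 199.
Circular molecule, 4 cuts → 4 fragments:
  10–70 → 61 bp
  71–94 → 24 bp
  95–199 → 105 bp
  200–217 then 1–9 → 18 + 9 = 27 bp
Sorted largest to smallest: 105, 61, 27, 24 bp.

105, 61, 27, 24 bp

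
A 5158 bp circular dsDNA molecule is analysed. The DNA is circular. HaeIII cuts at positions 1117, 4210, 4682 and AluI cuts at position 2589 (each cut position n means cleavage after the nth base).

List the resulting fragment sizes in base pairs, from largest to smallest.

Combined cut positions (sorted): 1117, 2589, 4210, 4682.
Circular molecule, 4 cuts → 4 fragments:
  2589 − 1117 = 1472 bp
  4210 − 2589 = 1621 bp
  4682 − 4210 = 472 bp
  wrap: 5158 − 4682 + 1117 = 1593 bp
Sorted largest to smallest: 1621, 1593, 1472, 472 bp.

1621, 1593, 1472, 472 bp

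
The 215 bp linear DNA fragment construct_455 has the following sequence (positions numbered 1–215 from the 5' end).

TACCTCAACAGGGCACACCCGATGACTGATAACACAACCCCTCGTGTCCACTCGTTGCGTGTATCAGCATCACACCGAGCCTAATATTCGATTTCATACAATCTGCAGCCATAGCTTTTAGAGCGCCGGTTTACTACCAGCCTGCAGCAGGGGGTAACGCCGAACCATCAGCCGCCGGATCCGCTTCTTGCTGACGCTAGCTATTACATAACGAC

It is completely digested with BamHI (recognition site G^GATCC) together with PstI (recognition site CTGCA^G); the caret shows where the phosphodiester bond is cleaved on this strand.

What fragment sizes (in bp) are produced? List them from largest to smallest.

The BamHI site (GGATCC) starts at position 177.
BamHI cuts after the first base of each site, so after position 177.
PstI sites (CTGCAG) start at positions 103, 142.
PstI cuts after base 5 of each site (before the last base), so after positions 107, 146.
Combined cut positions: 107, 146, 177.
Linear molecule, 3 cuts → 4 fragments:
  1–107 → 107 bp
  108–146 → 39 bp
  147–177 → 31 bp
  178–215 → 38 bp
Sorted largest to smallest: 107, 39, 38, 31 bp.

107, 39, 38, 31 bp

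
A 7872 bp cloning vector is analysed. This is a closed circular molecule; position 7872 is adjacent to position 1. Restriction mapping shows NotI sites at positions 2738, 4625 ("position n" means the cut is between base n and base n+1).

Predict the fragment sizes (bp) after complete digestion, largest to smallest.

5985, 1887 bp

Circular molecule, 2 cuts → 2 fragments:
  4625 − 2738 = 1887 bp
  wrap: 7872 − 4625 + 2738 = 5985 bp
Sorted largest to smallest: 5985, 1887 bp.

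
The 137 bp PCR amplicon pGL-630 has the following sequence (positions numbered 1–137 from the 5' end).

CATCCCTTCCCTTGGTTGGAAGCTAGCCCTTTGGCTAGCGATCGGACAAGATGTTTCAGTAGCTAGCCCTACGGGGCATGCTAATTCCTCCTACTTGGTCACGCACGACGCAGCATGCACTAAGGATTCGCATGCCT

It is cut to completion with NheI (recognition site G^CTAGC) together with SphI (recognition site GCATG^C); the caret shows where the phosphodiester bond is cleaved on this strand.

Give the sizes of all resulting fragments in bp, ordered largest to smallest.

NheI sites (GCTAGC) start at positions 22, 34, 62.
NheI cuts after the first base of each site, so after positions 22, 34, 62.
SphI sites (GCATGC) start at positions 76, 113, 130.
SphI cuts after base 5 of each site (before the last base), so after positions 80, 117, 134.
Combined cut positions: 22, 34, 62, 80, 117, 134.
Linear molecule, 6 cuts → 7 fragments:
  1–22 → 22 bp
  23–34 → 12 bp
  35–62 → 28 bp
  63–80 → 18 bp
  81–117 → 37 bp
  118–134 → 17 bp
  135–137 → 3 bp
Sorted largest to smallest: 37, 28, 22, 18, 17, 12, 3 bp.

37, 28, 22, 18, 17, 12, 3 bp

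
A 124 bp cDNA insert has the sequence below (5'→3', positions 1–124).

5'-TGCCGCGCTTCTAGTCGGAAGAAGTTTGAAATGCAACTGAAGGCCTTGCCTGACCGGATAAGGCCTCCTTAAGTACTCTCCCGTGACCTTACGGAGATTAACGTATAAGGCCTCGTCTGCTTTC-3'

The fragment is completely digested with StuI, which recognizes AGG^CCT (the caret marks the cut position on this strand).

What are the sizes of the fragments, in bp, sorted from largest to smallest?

47, 43, 20, 14 bp

StuI sites (AGGCCT) start at positions 41, 61, 108.
StuI cuts after base 3 of each site, so after positions 43, 63, 110.
Linear molecule, 3 cuts → 4 fragments:
  1–43 → 43 bp
  44–63 → 20 bp
  64–110 → 47 bp
  111–124 → 14 bp
Sorted largest to smallest: 47, 43, 20, 14 bp.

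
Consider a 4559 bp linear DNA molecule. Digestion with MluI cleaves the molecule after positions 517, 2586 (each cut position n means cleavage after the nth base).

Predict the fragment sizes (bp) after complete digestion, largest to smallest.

2069, 1973, 517 bp

Linear molecule, 2 cuts → 3 fragments:
  517 − 0 = 517 bp
  2586 − 517 = 2069 bp
  4559 − 2586 = 1973 bp
Sorted largest to smallest: 2069, 1973, 517 bp.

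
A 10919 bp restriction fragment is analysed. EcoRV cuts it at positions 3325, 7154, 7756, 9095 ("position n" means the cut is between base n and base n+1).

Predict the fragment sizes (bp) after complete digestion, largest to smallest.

3829, 3325, 1824, 1339, 602 bp

Linear molecule, 4 cuts → 5 fragments:
  3325 − 0 = 3325 bp
  7154 − 3325 = 3829 bp
  7756 − 7154 = 602 bp
  9095 − 7756 = 1339 bp
  10919 − 9095 = 1824 bp
Sorted largest to smallest: 3829, 3325, 1824, 1339, 602 bp.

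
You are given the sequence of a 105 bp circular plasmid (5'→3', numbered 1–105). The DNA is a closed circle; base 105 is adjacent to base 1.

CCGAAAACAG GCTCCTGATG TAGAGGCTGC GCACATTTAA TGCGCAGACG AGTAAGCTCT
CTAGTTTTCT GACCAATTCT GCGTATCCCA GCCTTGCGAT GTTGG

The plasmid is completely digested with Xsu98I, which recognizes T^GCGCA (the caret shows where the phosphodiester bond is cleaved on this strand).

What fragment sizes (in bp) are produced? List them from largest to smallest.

Xsu98I sites (TGCGCA) start at positions 28, 41.
Xsu98I cuts after the first base of each site, so after positions 28, 41.
Circular molecule, 2 cuts → 2 fragments:
  29–41 → 13 bp
  42–105 then 1–28 → 64 + 28 = 92 bp
Sorted largest to smallest: 92, 13 bp.

92, 13 bp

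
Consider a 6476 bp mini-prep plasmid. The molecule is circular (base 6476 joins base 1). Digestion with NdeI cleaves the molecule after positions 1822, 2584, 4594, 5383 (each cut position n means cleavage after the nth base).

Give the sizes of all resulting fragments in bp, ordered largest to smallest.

2915, 2010, 789, 762 bp

Circular molecule, 4 cuts → 4 fragments:
  2584 − 1822 = 762 bp
  4594 − 2584 = 2010 bp
  5383 − 4594 = 789 bp
  wrap: 6476 − 5383 + 1822 = 2915 bp
Sorted largest to smallest: 2915, 2010, 789, 762 bp.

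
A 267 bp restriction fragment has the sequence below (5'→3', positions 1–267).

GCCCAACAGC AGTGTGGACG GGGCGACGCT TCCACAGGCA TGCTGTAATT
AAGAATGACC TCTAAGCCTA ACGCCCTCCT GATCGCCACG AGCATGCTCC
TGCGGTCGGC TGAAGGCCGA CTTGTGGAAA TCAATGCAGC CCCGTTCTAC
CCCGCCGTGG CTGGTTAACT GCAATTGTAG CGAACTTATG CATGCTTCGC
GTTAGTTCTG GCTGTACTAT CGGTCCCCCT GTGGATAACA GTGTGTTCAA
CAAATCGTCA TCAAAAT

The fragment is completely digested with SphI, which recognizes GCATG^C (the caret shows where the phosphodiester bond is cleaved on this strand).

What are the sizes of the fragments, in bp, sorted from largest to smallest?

SphI sites (GCATGC) start at positions 38, 92, 190.
SphI cuts after base 5 of each site (before the last base), so after positions 42, 96, 194.
Linear molecule, 3 cuts → 4 fragments:
  1–42 → 42 bp
  43–96 → 54 bp
  97–194 → 98 bp
  195–267 → 73 bp
Sorted largest to smallest: 98, 73, 54, 42 bp.

98, 73, 54, 42 bp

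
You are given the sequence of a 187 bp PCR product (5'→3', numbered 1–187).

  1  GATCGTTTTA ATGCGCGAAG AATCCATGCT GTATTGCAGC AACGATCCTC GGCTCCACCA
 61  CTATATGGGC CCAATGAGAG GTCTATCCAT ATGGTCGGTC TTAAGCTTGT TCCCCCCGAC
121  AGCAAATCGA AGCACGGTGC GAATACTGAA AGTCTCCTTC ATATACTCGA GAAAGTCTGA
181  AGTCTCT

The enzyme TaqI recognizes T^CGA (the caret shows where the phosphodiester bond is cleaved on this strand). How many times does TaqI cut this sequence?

2

TCGA occurs starting at positions 127, 167.
TaqI cuts at 2 sites.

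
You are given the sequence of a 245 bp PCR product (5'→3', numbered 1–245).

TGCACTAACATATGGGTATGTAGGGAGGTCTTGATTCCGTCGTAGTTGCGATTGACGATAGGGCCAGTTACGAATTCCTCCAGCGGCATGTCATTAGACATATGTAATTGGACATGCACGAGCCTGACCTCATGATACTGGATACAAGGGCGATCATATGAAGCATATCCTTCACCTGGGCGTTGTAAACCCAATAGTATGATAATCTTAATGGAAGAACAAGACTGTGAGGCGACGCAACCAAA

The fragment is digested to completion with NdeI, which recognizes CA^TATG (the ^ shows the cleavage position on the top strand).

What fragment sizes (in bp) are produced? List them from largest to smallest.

NdeI sites (CATATG) start at positions 9, 99, 155.
NdeI cuts after base 2 of each site, so after positions 10, 100, 156.
Linear molecule, 3 cuts → 4 fragments:
  1–10 → 10 bp
  11–100 → 90 bp
  101–156 → 56 bp
  157–245 → 89 bp
Sorted largest to smallest: 90, 89, 56, 10 bp.

90, 89, 56, 10 bp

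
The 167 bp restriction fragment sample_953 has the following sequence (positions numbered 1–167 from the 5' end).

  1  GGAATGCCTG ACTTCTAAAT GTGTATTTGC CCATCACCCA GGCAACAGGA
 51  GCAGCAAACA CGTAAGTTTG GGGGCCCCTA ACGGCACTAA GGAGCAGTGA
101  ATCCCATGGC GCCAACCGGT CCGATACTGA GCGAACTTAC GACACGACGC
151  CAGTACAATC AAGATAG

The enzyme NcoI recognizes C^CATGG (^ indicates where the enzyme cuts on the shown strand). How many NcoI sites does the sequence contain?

CCATGG occurs starting at position 104.
NcoI cuts at 1 site.

1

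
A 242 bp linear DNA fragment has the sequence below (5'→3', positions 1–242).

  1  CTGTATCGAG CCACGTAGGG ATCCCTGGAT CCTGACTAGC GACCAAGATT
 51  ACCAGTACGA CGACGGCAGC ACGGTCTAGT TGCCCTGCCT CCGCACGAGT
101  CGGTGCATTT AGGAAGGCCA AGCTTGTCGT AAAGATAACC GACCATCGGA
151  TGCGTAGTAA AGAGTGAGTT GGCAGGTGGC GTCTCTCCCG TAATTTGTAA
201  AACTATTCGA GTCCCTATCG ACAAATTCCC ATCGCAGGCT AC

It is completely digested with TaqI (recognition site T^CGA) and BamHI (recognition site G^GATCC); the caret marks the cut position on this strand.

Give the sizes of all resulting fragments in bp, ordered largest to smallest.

TaqI sites (TCGA) start at positions 6, 207, 218.
TaqI cuts after the first base of each site, so after positions 6, 207, 218.
BamHI sites (GGATCC) start at positions 19, 27.
BamHI cuts after the first base of each site, so after positions 19, 27.
Combined cut positions: 6, 19, 27, 207, 218.
Linear molecule, 5 cuts → 6 fragments:
  1–6 → 6 bp
  7–19 → 13 bp
  20–27 → 8 bp
  28–207 → 180 bp
  208–218 → 11 bp
  219–242 → 24 bp
Sorted largest to smallest: 180, 24, 13, 11, 8, 6 bp.

180, 24, 13, 11, 8, 6 bp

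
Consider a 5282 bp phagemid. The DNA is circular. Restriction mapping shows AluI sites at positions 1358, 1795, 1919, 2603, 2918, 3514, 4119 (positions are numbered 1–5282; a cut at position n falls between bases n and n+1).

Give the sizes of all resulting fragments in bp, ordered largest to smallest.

Circular molecule, 7 cuts → 7 fragments:
  1795 − 1358 = 437 bp
  1919 − 1795 = 124 bp
  2603 − 1919 = 684 bp
  2918 − 2603 = 315 bp
  3514 − 2918 = 596 bp
  4119 − 3514 = 605 bp
  wrap: 5282 − 4119 + 1358 = 2521 bp
Sorted largest to smallest: 2521, 684, 605, 596, 437, 315, 124 bp.

2521, 684, 605, 596, 437, 315, 124 bp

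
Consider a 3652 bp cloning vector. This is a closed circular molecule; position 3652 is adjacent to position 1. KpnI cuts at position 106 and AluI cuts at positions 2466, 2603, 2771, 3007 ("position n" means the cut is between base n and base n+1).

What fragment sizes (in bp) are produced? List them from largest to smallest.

Combined cut positions (sorted): 106, 2466, 2603, 2771, 3007.
Circular molecule, 5 cuts → 5 fragments:
  2466 − 106 = 2360 bp
  2603 − 2466 = 137 bp
  2771 − 2603 = 168 bp
  3007 − 2771 = 236 bp
  wrap: 3652 − 3007 + 106 = 751 bp
Sorted largest to smallest: 2360, 751, 236, 168, 137 bp.

2360, 751, 236, 168, 137 bp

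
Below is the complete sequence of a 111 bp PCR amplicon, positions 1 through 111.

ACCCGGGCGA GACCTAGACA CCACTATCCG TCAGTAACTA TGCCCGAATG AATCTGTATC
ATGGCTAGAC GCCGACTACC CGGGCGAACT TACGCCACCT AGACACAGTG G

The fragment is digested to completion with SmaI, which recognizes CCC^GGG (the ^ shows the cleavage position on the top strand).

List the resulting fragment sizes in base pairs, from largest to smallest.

SmaI sites (CCCGGG) start at positions 2, 79.
SmaI cuts after base 3 of each site, so after positions 4, 81.
Linear molecule, 2 cuts → 3 fragments:
  1–4 → 4 bp
  5–81 → 77 bp
  82–111 → 30 bp
Sorted largest to smallest: 77, 30, 4 bp.

77, 30, 4 bp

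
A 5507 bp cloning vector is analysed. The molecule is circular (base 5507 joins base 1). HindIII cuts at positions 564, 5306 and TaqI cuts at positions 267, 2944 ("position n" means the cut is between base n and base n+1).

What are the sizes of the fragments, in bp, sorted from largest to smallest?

Combined cut positions (sorted): 267, 564, 2944, 5306.
Circular molecule, 4 cuts → 4 fragments:
  564 − 267 = 297 bp
  2944 − 564 = 2380 bp
  5306 − 2944 = 2362 bp
  wrap: 5507 − 5306 + 267 = 468 bp
Sorted largest to smallest: 2380, 2362, 468, 297 bp.

2380, 2362, 468, 297 bp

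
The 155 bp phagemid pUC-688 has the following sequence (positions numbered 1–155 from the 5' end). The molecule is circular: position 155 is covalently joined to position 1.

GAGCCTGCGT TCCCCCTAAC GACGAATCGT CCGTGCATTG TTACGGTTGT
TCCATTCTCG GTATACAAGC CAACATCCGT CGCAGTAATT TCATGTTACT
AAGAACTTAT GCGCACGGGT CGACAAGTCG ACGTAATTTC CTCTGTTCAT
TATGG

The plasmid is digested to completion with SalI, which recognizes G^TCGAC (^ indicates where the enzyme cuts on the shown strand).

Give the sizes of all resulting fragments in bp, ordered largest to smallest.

SalI sites (GTCGAC) start at positions 119, 127.
SalI cuts after the first base of each site, so after positions 119, 127.
Circular molecule, 2 cuts → 2 fragments:
  120–127 → 8 bp
  128–155 then 1–119 → 28 + 119 = 147 bp
Sorted largest to smallest: 147, 8 bp.

147, 8 bp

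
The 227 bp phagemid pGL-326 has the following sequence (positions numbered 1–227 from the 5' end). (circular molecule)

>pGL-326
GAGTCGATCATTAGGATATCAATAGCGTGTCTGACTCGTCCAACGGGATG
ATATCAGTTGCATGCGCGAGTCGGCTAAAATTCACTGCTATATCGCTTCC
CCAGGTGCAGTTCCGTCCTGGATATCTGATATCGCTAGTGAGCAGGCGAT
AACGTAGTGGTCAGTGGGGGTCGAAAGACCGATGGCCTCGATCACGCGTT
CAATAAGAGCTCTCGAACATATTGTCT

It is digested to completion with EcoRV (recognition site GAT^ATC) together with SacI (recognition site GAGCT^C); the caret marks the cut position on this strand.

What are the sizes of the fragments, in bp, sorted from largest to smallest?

81, 71, 35, 33, 7 bp

EcoRV sites (GATATC) start at positions 15, 50, 121, 128.
EcoRV cuts after base 3 of each site, so after positions 17, 52, 123, 130.
The SacI site (GAGCTC) starts at position 207.
SacI cuts after base 5 of each site (before the last base), so after position 211.
Combined cut positions: 17, 52, 123, 130, 211.
Circular molecule, 5 cuts → 5 fragments:
  18–52 → 35 bp
  53–123 → 71 bp
  124–130 → 7 bp
  131–211 → 81 bp
  212–227 then 1–17 → 16 + 17 = 33 bp
Sorted largest to smallest: 81, 71, 35, 33, 7 bp.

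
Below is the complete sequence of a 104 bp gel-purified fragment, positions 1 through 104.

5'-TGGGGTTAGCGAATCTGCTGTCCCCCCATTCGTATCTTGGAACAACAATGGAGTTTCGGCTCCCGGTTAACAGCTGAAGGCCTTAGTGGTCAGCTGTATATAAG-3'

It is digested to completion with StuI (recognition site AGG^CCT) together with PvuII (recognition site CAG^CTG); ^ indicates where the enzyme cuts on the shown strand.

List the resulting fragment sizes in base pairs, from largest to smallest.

73, 13, 11, 7 bp

The StuI site (AGGCCT) starts at position 78.
StuI cuts after base 3 of each site, so after position 80.
PvuII sites (CAGCTG) start at positions 71, 91.
PvuII cuts after base 3 of each site, so after positions 73, 93.
Combined cut positions: 73, 80, 93.
Linear molecule, 3 cuts → 4 fragments:
  1–73 → 73 bp
  74–80 → 7 bp
  81–93 → 13 bp
  94–104 → 11 bp
Sorted largest to smallest: 73, 13, 11, 7 bp.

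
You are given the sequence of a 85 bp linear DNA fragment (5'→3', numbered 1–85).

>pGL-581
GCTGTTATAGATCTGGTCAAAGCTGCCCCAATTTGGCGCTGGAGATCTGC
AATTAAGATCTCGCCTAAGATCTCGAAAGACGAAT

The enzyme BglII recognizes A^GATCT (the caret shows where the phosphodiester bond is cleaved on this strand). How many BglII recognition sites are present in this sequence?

AGATCT occurs starting at positions 9, 43, 56, 68.
BglII cuts at 4 sites.

4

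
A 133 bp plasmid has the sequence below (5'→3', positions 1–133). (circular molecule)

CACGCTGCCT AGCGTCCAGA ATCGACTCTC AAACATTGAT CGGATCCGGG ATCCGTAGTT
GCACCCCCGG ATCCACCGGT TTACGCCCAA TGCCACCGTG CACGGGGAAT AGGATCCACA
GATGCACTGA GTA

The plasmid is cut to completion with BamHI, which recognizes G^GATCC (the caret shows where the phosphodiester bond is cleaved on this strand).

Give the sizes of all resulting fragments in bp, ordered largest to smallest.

63, 43, 20, 7 bp

BamHI sites (GGATCC) start at positions 42, 49, 69, 112.
BamHI cuts after the first base of each site, so after positions 42, 49, 69, 112.
Circular molecule, 4 cuts → 4 fragments:
  43–49 → 7 bp
  50–69 → 20 bp
  70–112 → 43 bp
  113–133 then 1–42 → 21 + 42 = 63 bp
Sorted largest to smallest: 63, 43, 20, 7 bp.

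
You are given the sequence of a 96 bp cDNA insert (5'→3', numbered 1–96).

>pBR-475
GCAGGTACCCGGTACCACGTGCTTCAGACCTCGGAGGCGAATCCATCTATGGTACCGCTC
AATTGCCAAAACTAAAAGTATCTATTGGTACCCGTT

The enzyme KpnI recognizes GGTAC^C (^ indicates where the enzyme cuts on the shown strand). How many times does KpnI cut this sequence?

GGTACC occurs starting at positions 4, 11, 51, 87.
KpnI cuts at 4 sites.

4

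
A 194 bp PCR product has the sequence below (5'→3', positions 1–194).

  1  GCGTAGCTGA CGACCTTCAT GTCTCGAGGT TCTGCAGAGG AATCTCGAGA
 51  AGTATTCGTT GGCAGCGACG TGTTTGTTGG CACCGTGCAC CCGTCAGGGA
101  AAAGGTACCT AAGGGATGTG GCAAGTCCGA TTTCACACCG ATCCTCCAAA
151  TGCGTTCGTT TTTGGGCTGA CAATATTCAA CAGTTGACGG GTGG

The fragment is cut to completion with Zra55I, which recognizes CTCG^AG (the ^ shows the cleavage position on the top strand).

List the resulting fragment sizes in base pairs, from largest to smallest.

Zra55I sites (CTCGAG) start at positions 23, 44.
Zra55I cuts after base 4 of each site, so after positions 26, 47.
Linear molecule, 2 cuts → 3 fragments:
  1–26 → 26 bp
  27–47 → 21 bp
  48–194 → 147 bp
Sorted largest to smallest: 147, 26, 21 bp.

147, 26, 21 bp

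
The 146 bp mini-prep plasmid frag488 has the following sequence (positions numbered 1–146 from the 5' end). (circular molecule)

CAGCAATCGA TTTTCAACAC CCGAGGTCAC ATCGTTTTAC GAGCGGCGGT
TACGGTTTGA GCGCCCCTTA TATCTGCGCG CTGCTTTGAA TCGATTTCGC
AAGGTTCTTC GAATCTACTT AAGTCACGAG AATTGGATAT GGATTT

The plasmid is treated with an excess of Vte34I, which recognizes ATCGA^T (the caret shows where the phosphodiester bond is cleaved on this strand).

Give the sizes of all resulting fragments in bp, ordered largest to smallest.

84, 62 bp

Vte34I sites (ATCGAT) start at positions 6, 90.
Vte34I cuts after base 5 of each site (before the last base), so after positions 10, 94.
Circular molecule, 2 cuts → 2 fragments:
  11–94 → 84 bp
  95–146 then 1–10 → 52 + 10 = 62 bp
Sorted largest to smallest: 84, 62 bp.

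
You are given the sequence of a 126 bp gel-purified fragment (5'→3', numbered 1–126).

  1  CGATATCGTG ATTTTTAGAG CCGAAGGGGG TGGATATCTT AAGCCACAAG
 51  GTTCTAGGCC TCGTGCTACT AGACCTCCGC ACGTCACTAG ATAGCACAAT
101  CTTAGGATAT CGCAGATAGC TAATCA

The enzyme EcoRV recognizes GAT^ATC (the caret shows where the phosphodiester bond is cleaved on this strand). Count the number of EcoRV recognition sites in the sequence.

3

GATATC occurs starting at positions 2, 33, 106.
EcoRV cuts at 3 sites.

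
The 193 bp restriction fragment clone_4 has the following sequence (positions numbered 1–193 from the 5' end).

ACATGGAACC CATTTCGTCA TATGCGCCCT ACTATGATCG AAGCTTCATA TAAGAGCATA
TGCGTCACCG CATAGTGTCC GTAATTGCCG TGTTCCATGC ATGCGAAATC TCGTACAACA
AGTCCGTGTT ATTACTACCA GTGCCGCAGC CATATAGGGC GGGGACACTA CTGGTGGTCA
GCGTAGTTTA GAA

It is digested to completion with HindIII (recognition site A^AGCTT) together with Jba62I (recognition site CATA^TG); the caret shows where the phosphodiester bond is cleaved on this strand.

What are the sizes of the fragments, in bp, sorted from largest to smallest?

The HindIII site (AAGCTT) starts at position 41.
HindIII cuts after the first base of each site, so after position 41.
Jba62I sites (CATATG) start at positions 19, 57.
Jba62I cuts after base 4 of each site, so after positions 22, 60.
Combined cut positions: 22, 41, 60.
Linear molecule, 3 cuts → 4 fragments:
  1–22 → 22 bp
  23–41 → 19 bp
  42–60 → 19 bp
  61–193 → 133 bp
Sorted largest to smallest: 133, 22, 19, 19 bp.

133, 22, 19, 19 bp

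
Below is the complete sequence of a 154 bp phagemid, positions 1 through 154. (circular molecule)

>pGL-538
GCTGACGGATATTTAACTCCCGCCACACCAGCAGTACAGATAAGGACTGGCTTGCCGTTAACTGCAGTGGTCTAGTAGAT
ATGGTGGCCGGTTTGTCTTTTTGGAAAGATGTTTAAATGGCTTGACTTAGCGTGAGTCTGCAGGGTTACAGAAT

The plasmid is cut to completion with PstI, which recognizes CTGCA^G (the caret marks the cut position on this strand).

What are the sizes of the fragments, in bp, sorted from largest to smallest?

78, 76 bp

PstI sites (CTGCAG) start at positions 62, 138.
PstI cuts after base 5 of each site (before the last base), so after positions 66, 142.
Circular molecule, 2 cuts → 2 fragments:
  67–142 → 76 bp
  143–154 then 1–66 → 12 + 66 = 78 bp
Sorted largest to smallest: 78, 76 bp.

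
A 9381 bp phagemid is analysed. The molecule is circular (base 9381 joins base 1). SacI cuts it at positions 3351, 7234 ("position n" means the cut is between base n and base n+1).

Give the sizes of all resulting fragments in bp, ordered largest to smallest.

5498, 3883 bp

Circular molecule, 2 cuts → 2 fragments:
  7234 − 3351 = 3883 bp
  wrap: 9381 − 7234 + 3351 = 5498 bp
Sorted largest to smallest: 5498, 3883 bp.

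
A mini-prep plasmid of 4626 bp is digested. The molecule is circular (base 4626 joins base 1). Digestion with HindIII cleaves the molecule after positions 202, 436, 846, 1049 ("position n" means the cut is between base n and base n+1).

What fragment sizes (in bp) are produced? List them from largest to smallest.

3779, 410, 234, 203 bp

Circular molecule, 4 cuts → 4 fragments:
  436 − 202 = 234 bp
  846 − 436 = 410 bp
  1049 − 846 = 203 bp
  wrap: 4626 − 1049 + 202 = 3779 bp
Sorted largest to smallest: 3779, 410, 234, 203 bp.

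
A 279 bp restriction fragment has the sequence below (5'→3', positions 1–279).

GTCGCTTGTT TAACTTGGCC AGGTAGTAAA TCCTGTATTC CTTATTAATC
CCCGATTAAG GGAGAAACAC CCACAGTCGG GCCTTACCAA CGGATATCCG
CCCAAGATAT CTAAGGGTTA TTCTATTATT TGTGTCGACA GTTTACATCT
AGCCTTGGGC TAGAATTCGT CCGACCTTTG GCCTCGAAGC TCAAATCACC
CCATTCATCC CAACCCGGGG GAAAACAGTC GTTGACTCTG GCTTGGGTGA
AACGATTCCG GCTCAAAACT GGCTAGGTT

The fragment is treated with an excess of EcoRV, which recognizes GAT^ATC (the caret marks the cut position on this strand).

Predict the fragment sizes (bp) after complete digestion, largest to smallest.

171, 95, 13 bp

EcoRV sites (GATATC) start at positions 93, 106.
EcoRV cuts after base 3 of each site, so after positions 95, 108.
Linear molecule, 2 cuts → 3 fragments:
  1–95 → 95 bp
  96–108 → 13 bp
  109–279 → 171 bp
Sorted largest to smallest: 171, 95, 13 bp.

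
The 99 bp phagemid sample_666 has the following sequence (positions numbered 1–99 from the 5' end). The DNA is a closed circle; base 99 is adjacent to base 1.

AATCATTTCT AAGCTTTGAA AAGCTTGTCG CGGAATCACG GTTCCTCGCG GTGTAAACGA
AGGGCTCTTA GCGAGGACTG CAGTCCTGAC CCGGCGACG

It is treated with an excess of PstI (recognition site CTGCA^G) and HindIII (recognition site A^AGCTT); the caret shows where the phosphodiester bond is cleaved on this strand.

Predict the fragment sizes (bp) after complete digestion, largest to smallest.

61, 28, 10 bp

The PstI site (CTGCAG) starts at position 78.
PstI cuts after base 5 of each site (before the last base), so after position 82.
HindIII sites (AAGCTT) start at positions 11, 21.
HindIII cuts after the first base of each site, so after positions 11, 21.
Combined cut positions: 11, 21, 82.
Circular molecule, 3 cuts → 3 fragments:
  12–21 → 10 bp
  22–82 → 61 bp
  83–99 then 1–11 → 17 + 11 = 28 bp
Sorted largest to smallest: 61, 28, 10 bp.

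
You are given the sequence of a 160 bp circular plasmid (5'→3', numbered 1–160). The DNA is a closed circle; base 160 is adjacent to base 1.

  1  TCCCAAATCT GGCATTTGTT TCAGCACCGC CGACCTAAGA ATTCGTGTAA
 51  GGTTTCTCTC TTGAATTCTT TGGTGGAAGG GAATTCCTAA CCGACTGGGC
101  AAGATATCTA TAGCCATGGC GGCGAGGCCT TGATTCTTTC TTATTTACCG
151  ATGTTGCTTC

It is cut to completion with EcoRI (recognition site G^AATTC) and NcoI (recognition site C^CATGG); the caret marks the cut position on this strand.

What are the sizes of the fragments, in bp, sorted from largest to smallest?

EcoRI sites (GAATTC) start at positions 39, 63, 81.
EcoRI cuts after the first base of each site, so after positions 39, 63, 81.
The NcoI site (CCATGG) starts at position 114.
NcoI cuts after the first base of each site, so after position 114.
Combined cut positions: 39, 63, 81, 114.
Circular molecule, 4 cuts → 4 fragments:
  40–63 → 24 bp
  64–81 → 18 bp
  82–114 → 33 bp
  115–160 then 1–39 → 46 + 39 = 85 bp
Sorted largest to smallest: 85, 33, 24, 18 bp.

85, 33, 24, 18 bp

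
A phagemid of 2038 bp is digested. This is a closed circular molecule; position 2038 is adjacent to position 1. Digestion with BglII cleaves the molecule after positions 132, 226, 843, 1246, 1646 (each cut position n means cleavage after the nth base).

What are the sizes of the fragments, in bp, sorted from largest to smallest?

617, 524, 403, 400, 94 bp

Circular molecule, 5 cuts → 5 fragments:
  226 − 132 = 94 bp
  843 − 226 = 617 bp
  1246 − 843 = 403 bp
  1646 − 1246 = 400 bp
  wrap: 2038 − 1646 + 132 = 524 bp
Sorted largest to smallest: 617, 524, 403, 400, 94 bp.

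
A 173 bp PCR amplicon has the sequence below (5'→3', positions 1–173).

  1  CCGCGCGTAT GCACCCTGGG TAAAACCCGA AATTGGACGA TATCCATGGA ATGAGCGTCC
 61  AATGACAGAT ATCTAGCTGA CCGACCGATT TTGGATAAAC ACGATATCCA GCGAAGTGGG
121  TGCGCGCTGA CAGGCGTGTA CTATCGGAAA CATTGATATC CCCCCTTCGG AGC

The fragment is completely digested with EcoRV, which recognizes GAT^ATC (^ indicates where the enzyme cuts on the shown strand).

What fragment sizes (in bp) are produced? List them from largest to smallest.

52, 41, 35, 29, 16 bp

EcoRV sites (GATATC) start at positions 39, 68, 103, 155.
EcoRV cuts after base 3 of each site, so after positions 41, 70, 105, 157.
Linear molecule, 4 cuts → 5 fragments:
  1–41 → 41 bp
  42–70 → 29 bp
  71–105 → 35 bp
  106–157 → 52 bp
  158–173 → 16 bp
Sorted largest to smallest: 52, 41, 35, 29, 16 bp.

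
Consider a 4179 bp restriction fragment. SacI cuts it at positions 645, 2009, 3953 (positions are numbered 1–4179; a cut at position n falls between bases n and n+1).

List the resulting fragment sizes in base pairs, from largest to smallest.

Linear molecule, 3 cuts → 4 fragments:
  645 − 0 = 645 bp
  2009 − 645 = 1364 bp
  3953 − 2009 = 1944 bp
  4179 − 3953 = 226 bp
Sorted largest to smallest: 1944, 1364, 645, 226 bp.

1944, 1364, 645, 226 bp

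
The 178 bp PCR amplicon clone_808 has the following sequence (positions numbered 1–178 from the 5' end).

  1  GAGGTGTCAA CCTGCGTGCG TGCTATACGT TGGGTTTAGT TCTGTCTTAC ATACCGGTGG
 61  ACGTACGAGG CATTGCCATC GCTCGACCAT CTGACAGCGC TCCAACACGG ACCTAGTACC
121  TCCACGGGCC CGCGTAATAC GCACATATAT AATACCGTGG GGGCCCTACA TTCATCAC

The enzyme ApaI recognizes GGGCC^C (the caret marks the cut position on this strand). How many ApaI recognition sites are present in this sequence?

2

GGGCCC occurs starting at positions 126, 161.
ApaI cuts at 2 sites.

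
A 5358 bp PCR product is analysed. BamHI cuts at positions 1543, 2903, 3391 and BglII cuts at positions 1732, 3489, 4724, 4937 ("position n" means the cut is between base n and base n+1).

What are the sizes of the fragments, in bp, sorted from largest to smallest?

1543, 1235, 1171, 488, 421, 213, 189, 98 bp

Combined cut positions (sorted): 1543, 1732, 2903, 3391, 3489, 4724, 4937.
Linear molecule, 7 cuts → 8 fragments:
  1543 − 0 = 1543 bp
  1732 − 1543 = 189 bp
  2903 − 1732 = 1171 bp
  3391 − 2903 = 488 bp
  3489 − 3391 = 98 bp
  4724 − 3489 = 1235 bp
  4937 − 4724 = 213 bp
  5358 − 4937 = 421 bp
Sorted largest to smallest: 1543, 1235, 1171, 488, 421, 213, 189, 98 bp.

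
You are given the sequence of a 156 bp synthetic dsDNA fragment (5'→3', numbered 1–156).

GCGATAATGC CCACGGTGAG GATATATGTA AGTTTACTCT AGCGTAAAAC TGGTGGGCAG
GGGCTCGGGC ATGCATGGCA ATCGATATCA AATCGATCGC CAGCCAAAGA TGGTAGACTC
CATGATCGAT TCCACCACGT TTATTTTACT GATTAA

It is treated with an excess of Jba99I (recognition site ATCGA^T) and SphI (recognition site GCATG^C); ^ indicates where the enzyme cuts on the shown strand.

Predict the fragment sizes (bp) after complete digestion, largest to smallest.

Jba99I sites (ATCGAT) start at positions 81, 92, 125.
Jba99I cuts after base 5 of each site (before the last base), so after positions 85, 96, 129.
The SphI site (GCATGC) starts at position 69.
SphI cuts after base 5 of each site (before the last base), so after position 73.
Combined cut positions: 73, 85, 96, 129.
Linear molecule, 4 cuts → 5 fragments:
  1–73 → 73 bp
  74–85 → 12 bp
  86–96 → 11 bp
  97–129 → 33 bp
  130–156 → 27 bp
Sorted largest to smallest: 73, 33, 27, 12, 11 bp.

73, 33, 27, 12, 11 bp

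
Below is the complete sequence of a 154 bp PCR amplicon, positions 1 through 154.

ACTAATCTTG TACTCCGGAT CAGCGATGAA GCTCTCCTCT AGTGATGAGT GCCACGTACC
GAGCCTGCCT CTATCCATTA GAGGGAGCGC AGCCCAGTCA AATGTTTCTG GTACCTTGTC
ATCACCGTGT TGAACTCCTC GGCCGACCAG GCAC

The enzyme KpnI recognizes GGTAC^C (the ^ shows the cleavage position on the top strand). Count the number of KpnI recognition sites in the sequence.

GGTACC occurs starting at position 110.
KpnI cuts at 1 site.

1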